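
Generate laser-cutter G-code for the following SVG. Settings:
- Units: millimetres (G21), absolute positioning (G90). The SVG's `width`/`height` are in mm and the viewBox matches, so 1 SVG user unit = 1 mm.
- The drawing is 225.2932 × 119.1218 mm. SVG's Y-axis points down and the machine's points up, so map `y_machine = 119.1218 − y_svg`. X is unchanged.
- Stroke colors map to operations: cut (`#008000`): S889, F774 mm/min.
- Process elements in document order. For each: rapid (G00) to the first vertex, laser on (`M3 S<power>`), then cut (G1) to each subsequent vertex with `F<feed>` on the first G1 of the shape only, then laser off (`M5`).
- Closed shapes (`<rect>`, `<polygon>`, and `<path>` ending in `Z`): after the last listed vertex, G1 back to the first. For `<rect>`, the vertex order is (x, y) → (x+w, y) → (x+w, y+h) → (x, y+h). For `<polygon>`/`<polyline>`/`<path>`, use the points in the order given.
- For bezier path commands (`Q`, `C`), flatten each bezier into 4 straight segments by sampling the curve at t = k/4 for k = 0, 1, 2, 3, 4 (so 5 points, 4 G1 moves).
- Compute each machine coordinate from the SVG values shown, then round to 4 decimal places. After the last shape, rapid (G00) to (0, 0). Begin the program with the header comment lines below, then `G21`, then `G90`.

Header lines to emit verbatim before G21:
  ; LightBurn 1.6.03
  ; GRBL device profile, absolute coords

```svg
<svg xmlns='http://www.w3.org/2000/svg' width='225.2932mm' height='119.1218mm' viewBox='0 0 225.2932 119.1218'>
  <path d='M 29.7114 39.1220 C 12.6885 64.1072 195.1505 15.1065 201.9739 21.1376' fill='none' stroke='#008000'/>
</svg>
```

; LightBurn 1.6.03
; GRBL device profile, absolute coords
G21
G90
G00 X29.7114 Y79.9998
M3 S889
G1 X48.4863 Y73.1174 F774
G1 X106.9003 Y81.8842
G1 X169.7854 Y94.2050
G1 X201.9739 Y97.9842
M5
G00 X0.0000 Y0.0000

1 u = 1 mm; y_m = 119.1218 − y.

[1] `<path>` cubic bezier, #008000→cut S889 F774: (29.7114,79.9998) → (48.4863,73.1174) → (106.9003,81.8842) → (169.7854,94.2050) → (201.9739,97.9842)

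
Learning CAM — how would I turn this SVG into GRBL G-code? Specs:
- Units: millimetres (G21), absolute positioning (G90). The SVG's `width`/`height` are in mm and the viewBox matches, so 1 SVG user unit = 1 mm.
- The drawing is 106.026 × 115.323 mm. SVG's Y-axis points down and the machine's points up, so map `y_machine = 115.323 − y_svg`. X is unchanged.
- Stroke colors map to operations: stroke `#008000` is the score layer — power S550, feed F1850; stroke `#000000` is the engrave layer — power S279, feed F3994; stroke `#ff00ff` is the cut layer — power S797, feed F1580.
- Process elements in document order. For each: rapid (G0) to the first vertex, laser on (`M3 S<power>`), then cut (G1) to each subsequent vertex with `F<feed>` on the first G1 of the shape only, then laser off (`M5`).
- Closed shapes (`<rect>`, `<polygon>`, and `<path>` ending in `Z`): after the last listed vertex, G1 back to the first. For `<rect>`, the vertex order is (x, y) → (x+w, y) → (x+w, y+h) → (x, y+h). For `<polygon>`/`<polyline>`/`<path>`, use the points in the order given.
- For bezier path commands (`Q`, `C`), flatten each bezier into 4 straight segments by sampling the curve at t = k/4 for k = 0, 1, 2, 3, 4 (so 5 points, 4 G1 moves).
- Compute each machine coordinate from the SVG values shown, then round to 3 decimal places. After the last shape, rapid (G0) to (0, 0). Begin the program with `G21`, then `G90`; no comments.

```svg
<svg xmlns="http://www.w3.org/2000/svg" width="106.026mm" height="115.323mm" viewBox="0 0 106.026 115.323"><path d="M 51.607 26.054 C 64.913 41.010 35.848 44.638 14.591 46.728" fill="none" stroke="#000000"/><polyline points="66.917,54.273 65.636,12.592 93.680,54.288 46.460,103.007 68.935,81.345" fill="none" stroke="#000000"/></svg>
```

Since the viewBox matches the mm dimensions, user units are millimetres directly. The only transform is the Y-flip y_m = 115.323 − y_svg.

Shape 1 is a cubic bezier drawn with `<path>`. Its stroke #000000 means engrave at S279, F3994. After flipping Y the toolpath is (51.607,89.269) → (54.426,80.023) → (46.060,74.107) → (31.214,70.604) → (14.591,68.595).

Shape 2 is a open polyline drawn with `<polyline>`. Its stroke #000000 means engrave at S279, F3994. After flipping Y the toolpath is (66.917,61.050) → (65.636,102.731) → (93.680,61.035) → (46.460,12.316) → (68.935,33.978).

G21
G90
G0 X51.607 Y89.269
M3 S279
G1 X54.426 Y80.023 F3994
G1 X46.060 Y74.107
G1 X31.214 Y70.604
G1 X14.591 Y68.595
M5
G0 X66.917 Y61.050
M3 S279
G1 X65.636 Y102.731 F3994
G1 X93.680 Y61.035
G1 X46.460 Y12.316
G1 X68.935 Y33.978
M5
G0 X0.000 Y0.000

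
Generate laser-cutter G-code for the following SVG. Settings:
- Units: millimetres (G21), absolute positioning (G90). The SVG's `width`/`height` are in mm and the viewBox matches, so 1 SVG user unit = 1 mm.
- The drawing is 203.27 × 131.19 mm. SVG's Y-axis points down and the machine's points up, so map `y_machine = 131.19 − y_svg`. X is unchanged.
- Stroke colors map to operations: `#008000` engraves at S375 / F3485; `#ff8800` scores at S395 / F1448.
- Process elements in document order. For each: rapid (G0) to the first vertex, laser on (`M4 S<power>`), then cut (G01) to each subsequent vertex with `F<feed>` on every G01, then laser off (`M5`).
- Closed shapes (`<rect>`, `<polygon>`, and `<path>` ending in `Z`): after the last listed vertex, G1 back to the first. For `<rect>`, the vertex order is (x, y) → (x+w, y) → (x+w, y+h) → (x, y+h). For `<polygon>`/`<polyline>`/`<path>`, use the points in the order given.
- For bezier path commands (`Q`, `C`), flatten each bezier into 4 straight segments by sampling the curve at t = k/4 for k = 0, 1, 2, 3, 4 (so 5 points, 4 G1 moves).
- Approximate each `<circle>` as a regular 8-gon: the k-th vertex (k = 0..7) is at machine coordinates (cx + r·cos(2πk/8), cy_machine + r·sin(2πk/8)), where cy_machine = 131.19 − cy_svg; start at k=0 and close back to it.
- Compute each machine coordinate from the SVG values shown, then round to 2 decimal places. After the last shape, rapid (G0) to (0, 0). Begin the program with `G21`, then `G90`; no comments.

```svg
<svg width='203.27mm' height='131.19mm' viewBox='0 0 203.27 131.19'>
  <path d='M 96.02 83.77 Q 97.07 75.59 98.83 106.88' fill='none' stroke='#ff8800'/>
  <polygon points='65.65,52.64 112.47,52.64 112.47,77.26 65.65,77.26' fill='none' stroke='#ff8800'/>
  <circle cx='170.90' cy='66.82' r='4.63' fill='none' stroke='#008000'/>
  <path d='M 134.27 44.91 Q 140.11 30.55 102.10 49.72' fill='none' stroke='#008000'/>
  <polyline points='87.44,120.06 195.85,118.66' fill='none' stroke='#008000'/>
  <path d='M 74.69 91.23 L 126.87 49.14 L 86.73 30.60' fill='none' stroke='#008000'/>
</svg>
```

viewBox `0 0 203.27 131.19` with mm width/height → 1 unit = 1 mm. Flip: y_m = 131.19 − y_svg.

**Shape 1** — `<path>` quadratic bezier, stroke `#ff8800` → score (S395, F1448). Control points (SVG): P0=(96.02,83.77), P1=(97.07,75.59), P2=(98.83,106.88); sampled at t=k/4. Machine vertices: (96.02,47.42) → (96.59,49.04) → (97.25,45.73) → (97.99,37.49) → (98.83,24.31). Open path.

**Shape 2** — `<polygon>` rectangle, stroke `#ff8800` → score (S395, F1448). Machine vertices: (65.65,78.55) → (112.47,78.55) → (112.47,53.93) → (65.65,53.93) → (65.65,78.55). Closed: final G1 returns to the first vertex.

**Shape 3** — `<circle>` circle, stroke `#008000` → engrave (S375, F3485). Machine vertices: (175.53,64.37) → (174.17,67.64) → (170.90,69.00) → (167.63,67.64) → (166.27,64.37) → (167.63,61.10) → (170.90,59.74) → (174.17,61.10) → (175.53,64.37). Closed: final G1 returns to the first vertex.

**Shape 4** — `<path>` quadratic bezier, stroke `#008000` → engrave (S375, F3485). Control points (SVG): P0=(134.27,44.91), P1=(140.11,30.55), P2=(102.10,49.72); sampled at t=k/4. Machine vertices: (134.27,86.28) → (134.45,91.36) → (129.15,92.26) → (118.36,88.96) → (102.10,81.47). Open path.

**Shape 5** — `<polyline>` line segment, stroke `#008000` → engrave (S375, F3485). Machine vertices: (87.44,11.13) → (195.85,12.53). Open path.

**Shape 6** — `<path>` open polyline, stroke `#008000` → engrave (S375, F3485). Machine vertices: (74.69,39.96) → (126.87,82.05) → (86.73,100.59). Open path.

G21
G90
G0 X96.02 Y47.42
M4 S395
G01 X96.59 Y49.04 F1448
G01 X97.25 Y45.73 F1448
G01 X97.99 Y37.49 F1448
G01 X98.83 Y24.31 F1448
M5
G0 X65.65 Y78.55
M4 S395
G01 X112.47 Y78.55 F1448
G01 X112.47 Y53.93 F1448
G01 X65.65 Y53.93 F1448
G01 X65.65 Y78.55 F1448
M5
G0 X175.53 Y64.37
M4 S375
G01 X174.17 Y67.64 F3485
G01 X170.90 Y69.00 F3485
G01 X167.63 Y67.64 F3485
G01 X166.27 Y64.37 F3485
G01 X167.63 Y61.10 F3485
G01 X170.90 Y59.74 F3485
G01 X174.17 Y61.10 F3485
G01 X175.53 Y64.37 F3485
M5
G0 X134.27 Y86.28
M4 S375
G01 X134.45 Y91.36 F3485
G01 X129.15 Y92.26 F3485
G01 X118.36 Y88.96 F3485
G01 X102.10 Y81.47 F3485
M5
G0 X87.44 Y11.13
M4 S375
G01 X195.85 Y12.53 F3485
M5
G0 X74.69 Y39.96
M4 S375
G01 X126.87 Y82.05 F3485
G01 X86.73 Y100.59 F3485
M5
G0 X0.00 Y0.00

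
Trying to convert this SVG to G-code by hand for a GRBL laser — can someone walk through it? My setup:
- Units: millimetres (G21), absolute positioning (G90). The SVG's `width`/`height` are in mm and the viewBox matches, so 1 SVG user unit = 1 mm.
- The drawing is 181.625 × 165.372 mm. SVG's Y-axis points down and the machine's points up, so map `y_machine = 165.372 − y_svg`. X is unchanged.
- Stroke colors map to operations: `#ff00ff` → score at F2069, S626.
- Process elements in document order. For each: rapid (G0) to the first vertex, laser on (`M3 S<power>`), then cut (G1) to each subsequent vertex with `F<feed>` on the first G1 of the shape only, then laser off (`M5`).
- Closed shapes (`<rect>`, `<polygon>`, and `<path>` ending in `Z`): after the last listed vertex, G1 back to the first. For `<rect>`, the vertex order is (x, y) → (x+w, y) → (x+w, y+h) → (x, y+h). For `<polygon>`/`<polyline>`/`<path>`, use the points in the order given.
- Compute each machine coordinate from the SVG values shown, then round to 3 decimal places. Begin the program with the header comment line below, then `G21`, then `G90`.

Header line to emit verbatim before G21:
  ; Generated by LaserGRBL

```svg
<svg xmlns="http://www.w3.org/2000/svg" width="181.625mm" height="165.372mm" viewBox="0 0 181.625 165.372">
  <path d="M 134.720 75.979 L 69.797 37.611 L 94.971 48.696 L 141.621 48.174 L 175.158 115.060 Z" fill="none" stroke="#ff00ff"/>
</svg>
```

; Generated by LaserGRBL
G21
G90
G0 X134.720 Y89.393
M3 S626
G1 X69.797 Y127.761 F2069
G1 X94.971 Y116.676
G1 X141.621 Y117.198
G1 X175.158 Y50.312
G1 X134.720 Y89.393
M5

1 u = 1 mm; y_m = 165.372 − y.

[1] `<path>` closed polygon, #ff00ff→score S626 F2069: (134.720,89.393) → (69.797,127.761) → (94.971,116.676) → (141.621,117.198) → (175.158,50.312) → (134.720,89.393) (closed)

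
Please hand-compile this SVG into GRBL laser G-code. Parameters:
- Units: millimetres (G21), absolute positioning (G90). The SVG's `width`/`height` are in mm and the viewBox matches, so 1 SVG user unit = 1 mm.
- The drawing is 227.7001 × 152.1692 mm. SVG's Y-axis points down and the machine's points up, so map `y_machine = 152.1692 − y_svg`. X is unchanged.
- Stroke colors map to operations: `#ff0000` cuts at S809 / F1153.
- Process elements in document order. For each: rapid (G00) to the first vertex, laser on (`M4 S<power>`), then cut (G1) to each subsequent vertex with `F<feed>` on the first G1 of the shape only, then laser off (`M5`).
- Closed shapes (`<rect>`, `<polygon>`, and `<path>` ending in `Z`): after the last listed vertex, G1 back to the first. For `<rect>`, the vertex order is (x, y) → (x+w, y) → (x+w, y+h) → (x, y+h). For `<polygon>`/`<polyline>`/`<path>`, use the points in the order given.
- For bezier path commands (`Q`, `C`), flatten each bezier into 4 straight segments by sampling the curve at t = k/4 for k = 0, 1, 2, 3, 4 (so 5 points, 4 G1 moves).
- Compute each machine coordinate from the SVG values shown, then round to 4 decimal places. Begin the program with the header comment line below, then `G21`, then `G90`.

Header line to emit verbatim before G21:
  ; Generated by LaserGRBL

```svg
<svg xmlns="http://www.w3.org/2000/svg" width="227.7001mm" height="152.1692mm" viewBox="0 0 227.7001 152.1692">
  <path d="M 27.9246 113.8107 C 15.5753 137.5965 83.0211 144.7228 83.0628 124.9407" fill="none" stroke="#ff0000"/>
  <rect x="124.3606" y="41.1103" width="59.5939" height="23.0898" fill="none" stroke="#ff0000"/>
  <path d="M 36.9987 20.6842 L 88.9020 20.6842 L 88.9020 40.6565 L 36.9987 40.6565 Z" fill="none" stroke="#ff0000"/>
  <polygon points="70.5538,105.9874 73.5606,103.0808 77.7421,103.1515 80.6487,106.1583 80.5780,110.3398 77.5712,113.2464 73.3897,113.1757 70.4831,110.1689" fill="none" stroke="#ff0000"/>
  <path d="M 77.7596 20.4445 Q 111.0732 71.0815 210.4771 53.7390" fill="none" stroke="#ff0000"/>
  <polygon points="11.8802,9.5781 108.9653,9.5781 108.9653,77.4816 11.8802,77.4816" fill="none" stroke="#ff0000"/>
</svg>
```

; Generated by LaserGRBL
G21
G90
G00 X27.9246 Y38.3585
M4 S809
G1 X31.3242 Y23.8029 F1153
G1 X50.8471 Y16.4555
G1 X72.6932 Y17.2771
G1 X83.0628 Y27.2285
M5
G00 X124.3606 Y111.0589
M4 S809
G1 X183.9545 Y111.0589 F1153
G1 X183.9545 Y87.9691
G1 X124.3606 Y87.9691
G1 X124.3606 Y111.0589
M5
G00 X36.9987 Y131.4850
M4 S809
G1 X88.9020 Y131.4850 F1153
G1 X88.9020 Y111.5127
G1 X36.9987 Y111.5127
G1 X36.9987 Y131.4850
M5
G00 X70.5538 Y46.1818
M4 S809
G1 X73.5606 Y49.0884 F1153
G1 X77.7421 Y49.0177
G1 X80.6487 Y46.0109
G1 X80.5780 Y41.8294
G1 X77.5712 Y38.9228
G1 X73.3897 Y38.9935
G1 X70.4831 Y42.0003
G1 X70.5538 Y46.1818
M5
G00 X77.7596 Y131.7247
M4 S809
G1 X98.5470 Y110.6549 F1153
G1 X127.5958 Y98.0826
G1 X164.9058 Y94.0077
G1 X210.4771 Y98.4302
M5
G00 X11.8802 Y142.5911
M4 S809
G1 X108.9653 Y142.5911 F1153
G1 X108.9653 Y74.6876
G1 X11.8802 Y74.6876
G1 X11.8802 Y142.5911
M5

viewBox `0 0 227.7001 152.1692` with mm width/height → 1 unit = 1 mm. Flip: y_m = 152.1692 − y_svg.

**Shape 1** — `<path>` cubic bezier, stroke `#ff0000` → cut (S809, F1153). Control points (SVG): P0=(27.9246,113.8107), P1=(15.5753,137.5965), P2=(83.0211,144.7228), P3=(83.0628,124.9407); sampled at t=k/4. Machine vertices: (27.9246,38.3585) → (31.3242,23.8029) → (50.8471,16.4555) → (72.6932,17.2771) → (83.0628,27.2285). Open path.

**Shape 2** — `<rect>` rectangle, stroke `#ff0000` → cut (S809, F1153). Machine vertices: (124.3606,111.0589) → (183.9545,111.0589) → (183.9545,87.9691) → (124.3606,87.9691) → (124.3606,111.0589). Closed: final G1 returns to the first vertex.

**Shape 3** — `<path>` rectangle, stroke `#ff0000` → cut (S809, F1153). Machine vertices: (36.9987,131.4850) → (88.9020,131.4850) → (88.9020,111.5127) → (36.9987,111.5127) → (36.9987,131.4850). Closed: final G1 returns to the first vertex.

**Shape 4** — `<polygon>` regular polygon, stroke `#ff0000` → cut (S809, F1153). Machine vertices: (70.5538,46.1818) → (73.5606,49.0884) → (77.7421,49.0177) → (80.6487,46.0109) → (80.5780,41.8294) → (77.5712,38.9228) → (73.3897,38.9935) → (70.4831,42.0003) → (70.5538,46.1818). Closed: final G1 returns to the first vertex.

**Shape 5** — `<path>` quadratic bezier, stroke `#ff0000` → cut (S809, F1153). Control points (SVG): P0=(77.7596,20.4445), P1=(111.0732,71.0815), P2=(210.4771,53.7390); sampled at t=k/4. Machine vertices: (77.7596,131.7247) → (98.5470,110.6549) → (127.5958,98.0826) → (164.9058,94.0077) → (210.4771,98.4302). Open path.

**Shape 6** — `<polygon>` rectangle, stroke `#ff0000` → cut (S809, F1153). Machine vertices: (11.8802,142.5911) → (108.9653,142.5911) → (108.9653,74.6876) → (11.8802,74.6876) → (11.8802,142.5911). Closed: final G1 returns to the first vertex.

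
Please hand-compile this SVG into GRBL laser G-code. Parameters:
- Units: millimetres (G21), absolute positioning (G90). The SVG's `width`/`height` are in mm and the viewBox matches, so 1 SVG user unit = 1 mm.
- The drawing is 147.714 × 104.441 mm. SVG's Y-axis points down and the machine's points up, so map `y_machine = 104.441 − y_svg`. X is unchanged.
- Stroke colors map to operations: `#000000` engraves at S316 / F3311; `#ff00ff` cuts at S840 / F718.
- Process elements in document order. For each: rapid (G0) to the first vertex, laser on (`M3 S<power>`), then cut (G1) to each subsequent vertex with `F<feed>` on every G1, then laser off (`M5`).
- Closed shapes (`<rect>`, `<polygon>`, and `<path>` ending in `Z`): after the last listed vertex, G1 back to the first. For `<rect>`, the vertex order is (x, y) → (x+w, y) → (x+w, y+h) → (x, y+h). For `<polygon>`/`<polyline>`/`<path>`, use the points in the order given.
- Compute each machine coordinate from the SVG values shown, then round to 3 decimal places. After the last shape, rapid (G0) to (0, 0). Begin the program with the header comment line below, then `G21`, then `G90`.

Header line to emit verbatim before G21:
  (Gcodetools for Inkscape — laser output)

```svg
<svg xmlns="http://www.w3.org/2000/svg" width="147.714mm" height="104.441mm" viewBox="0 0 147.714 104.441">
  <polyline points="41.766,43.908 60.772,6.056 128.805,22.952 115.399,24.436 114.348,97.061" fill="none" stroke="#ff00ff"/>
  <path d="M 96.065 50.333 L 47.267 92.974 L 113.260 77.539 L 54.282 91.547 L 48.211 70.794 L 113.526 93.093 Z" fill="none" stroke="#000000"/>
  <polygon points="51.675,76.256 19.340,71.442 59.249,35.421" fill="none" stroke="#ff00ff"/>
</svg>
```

(Gcodetools for Inkscape — laser output)
G21
G90
G0 X41.766 Y60.533
M3 S840
G1 X60.772 Y98.385 F718
G1 X128.805 Y81.489 F718
G1 X115.399 Y80.005 F718
G1 X114.348 Y7.380 F718
M5
G0 X96.065 Y54.108
M3 S316
G1 X47.267 Y11.467 F3311
G1 X113.260 Y26.902 F3311
G1 X54.282 Y12.894 F3311
G1 X48.211 Y33.647 F3311
G1 X113.526 Y11.348 F3311
G1 X96.065 Y54.108 F3311
M5
G0 X51.675 Y28.185
M3 S840
G1 X19.340 Y32.999 F718
G1 X59.249 Y69.020 F718
G1 X51.675 Y28.185 F718
M5
G0 X0.000 Y0.000

viewBox `0 0 147.714 104.441` with mm width/height → 1 unit = 1 mm. Flip: y_m = 104.441 − y_svg.

**Shape 1** — `<polyline>` open polyline, stroke `#ff00ff` → cut (S840, F718). Machine vertices: (41.766,60.533) → (60.772,98.385) → (128.805,81.489) → (115.399,80.005) → (114.348,7.380). Open path.

**Shape 2** — `<path>` closed polygon, stroke `#000000` → engrave (S316, F3311). Machine vertices: (96.065,54.108) → (47.267,11.467) → (113.260,26.902) → (54.282,12.894) → (48.211,33.647) → (113.526,11.348) → (96.065,54.108). Closed: final G1 returns to the first vertex.

**Shape 3** — `<polygon>` closed polygon, stroke `#ff00ff` → cut (S840, F718). Machine vertices: (51.675,28.185) → (19.340,32.999) → (59.249,69.020) → (51.675,28.185). Closed: final G1 returns to the first vertex.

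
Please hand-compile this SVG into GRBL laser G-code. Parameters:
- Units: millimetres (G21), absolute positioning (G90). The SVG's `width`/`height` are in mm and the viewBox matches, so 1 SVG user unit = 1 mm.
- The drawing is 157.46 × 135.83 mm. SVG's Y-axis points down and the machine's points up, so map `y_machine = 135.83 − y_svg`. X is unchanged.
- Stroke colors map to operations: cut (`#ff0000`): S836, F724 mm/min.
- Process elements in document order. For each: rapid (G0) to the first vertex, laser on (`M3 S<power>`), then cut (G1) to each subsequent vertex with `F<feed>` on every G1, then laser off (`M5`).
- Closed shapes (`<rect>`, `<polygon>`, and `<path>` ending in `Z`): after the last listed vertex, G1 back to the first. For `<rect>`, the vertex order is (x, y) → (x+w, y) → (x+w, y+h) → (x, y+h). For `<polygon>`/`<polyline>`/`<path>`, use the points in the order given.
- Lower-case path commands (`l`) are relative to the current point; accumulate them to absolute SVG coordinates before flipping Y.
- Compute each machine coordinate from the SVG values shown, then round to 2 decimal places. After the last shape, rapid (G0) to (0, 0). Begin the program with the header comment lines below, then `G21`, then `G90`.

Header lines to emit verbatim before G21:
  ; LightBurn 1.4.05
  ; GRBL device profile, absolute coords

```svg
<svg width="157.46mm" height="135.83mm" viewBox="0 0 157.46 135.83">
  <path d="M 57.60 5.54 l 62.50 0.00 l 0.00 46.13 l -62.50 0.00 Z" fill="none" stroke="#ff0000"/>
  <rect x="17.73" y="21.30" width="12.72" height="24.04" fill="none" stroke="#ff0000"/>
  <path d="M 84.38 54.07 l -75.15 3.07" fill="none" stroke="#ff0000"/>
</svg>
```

Since the viewBox matches the mm dimensions, user units are millimetres directly. The only transform is the Y-flip y_m = 135.83 − y_svg.

Shape 1 is a rectangle drawn with `<path>`. Its stroke #ff0000 means cut at S836, F724. After flipping Y the toolpath is (57.60,130.29) → (120.10,130.29) → (120.10,84.16) → (57.60,84.16) → (57.60,130.29), returning to the start.

Shape 2 is a rectangle drawn with `<rect>`. Its stroke #ff0000 means cut at S836, F724. After flipping Y the toolpath is (17.73,114.53) → (30.45,114.53) → (30.45,90.49) → (17.73,90.49) → (17.73,114.53), returning to the start.

Shape 3 is a line segment drawn with `<path>`. Its stroke #ff0000 means cut at S836, F724. After flipping Y the toolpath is (84.38,81.76) → (9.23,78.69).

; LightBurn 1.4.05
; GRBL device profile, absolute coords
G21
G90
G0 X57.60 Y130.29
M3 S836
G1 X120.10 Y130.29 F724
G1 X120.10 Y84.16 F724
G1 X57.60 Y84.16 F724
G1 X57.60 Y130.29 F724
M5
G0 X17.73 Y114.53
M3 S836
G1 X30.45 Y114.53 F724
G1 X30.45 Y90.49 F724
G1 X17.73 Y90.49 F724
G1 X17.73 Y114.53 F724
M5
G0 X84.38 Y81.76
M3 S836
G1 X9.23 Y78.69 F724
M5
G0 X0.00 Y0.00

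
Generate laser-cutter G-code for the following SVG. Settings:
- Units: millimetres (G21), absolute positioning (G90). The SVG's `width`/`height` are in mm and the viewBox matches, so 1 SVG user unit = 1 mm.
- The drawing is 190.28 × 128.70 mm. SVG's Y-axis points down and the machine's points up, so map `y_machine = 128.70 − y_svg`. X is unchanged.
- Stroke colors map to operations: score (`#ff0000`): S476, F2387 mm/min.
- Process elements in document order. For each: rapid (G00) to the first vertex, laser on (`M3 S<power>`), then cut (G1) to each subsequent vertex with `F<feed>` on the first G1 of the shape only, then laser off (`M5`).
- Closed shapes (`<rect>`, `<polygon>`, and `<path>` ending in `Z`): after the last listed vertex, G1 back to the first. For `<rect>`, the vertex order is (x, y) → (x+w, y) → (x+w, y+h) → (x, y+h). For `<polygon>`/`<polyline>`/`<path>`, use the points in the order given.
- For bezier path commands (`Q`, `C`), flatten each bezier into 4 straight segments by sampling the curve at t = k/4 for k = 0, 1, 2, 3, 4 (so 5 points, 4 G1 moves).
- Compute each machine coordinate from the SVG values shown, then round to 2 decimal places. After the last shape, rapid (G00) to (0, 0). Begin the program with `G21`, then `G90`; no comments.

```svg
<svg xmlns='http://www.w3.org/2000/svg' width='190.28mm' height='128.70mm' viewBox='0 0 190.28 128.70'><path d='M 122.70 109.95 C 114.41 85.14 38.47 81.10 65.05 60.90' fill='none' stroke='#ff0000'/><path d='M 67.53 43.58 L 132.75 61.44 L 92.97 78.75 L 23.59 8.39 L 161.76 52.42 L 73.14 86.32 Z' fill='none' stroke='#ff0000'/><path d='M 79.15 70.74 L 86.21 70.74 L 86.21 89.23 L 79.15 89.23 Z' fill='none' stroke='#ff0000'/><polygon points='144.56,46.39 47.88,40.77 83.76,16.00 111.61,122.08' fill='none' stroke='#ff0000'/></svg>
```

G21
G90
G00 X122.70 Y18.75
M3 S476
G1 X106.46 Y34.04 F2387
G1 X80.80 Y45.00
G1 X61.68 Y55.10
G1 X65.05 Y67.80
M5
G00 X67.53 Y85.12
M3 S476
G1 X132.75 Y67.26 F2387
G1 X92.97 Y49.95
G1 X23.59 Y120.31
G1 X161.76 Y76.28
G1 X73.14 Y42.38
G1 X67.53 Y85.12
M5
G00 X79.15 Y57.96
M3 S476
G1 X86.21 Y57.96 F2387
G1 X86.21 Y39.47
G1 X79.15 Y39.47
G1 X79.15 Y57.96
M5
G00 X144.56 Y82.31
M3 S476
G1 X47.88 Y87.93 F2387
G1 X83.76 Y112.70
G1 X111.61 Y6.62
G1 X144.56 Y82.31
M5
G00 X0.00 Y0.00

Since the viewBox matches the mm dimensions, user units are millimetres directly. The only transform is the Y-flip y_m = 128.70 − y_svg.

Shape 1 is a cubic bezier drawn with `<path>`. Its stroke #ff0000 means score at S476, F2387. After flipping Y the toolpath is (122.70,18.75) → (106.46,34.04) → (80.80,45.00) → (61.68,55.10) → (65.05,67.80).

Shape 2 is a closed polygon drawn with `<path>`. Its stroke #ff0000 means score at S476, F2387. After flipping Y the toolpath is (67.53,85.12) → (132.75,67.26) → (92.97,49.95) → (23.59,120.31) → (161.76,76.28) → (73.14,42.38) → (67.53,85.12), returning to the start.

Shape 3 is a rectangle drawn with `<path>`. Its stroke #ff0000 means score at S476, F2387. After flipping Y the toolpath is (79.15,57.96) → (86.21,57.96) → (86.21,39.47) → (79.15,39.47) → (79.15,57.96), returning to the start.

Shape 4 is a closed polygon drawn with `<polygon>`. Its stroke #ff0000 means score at S476, F2387. After flipping Y the toolpath is (144.56,82.31) → (47.88,87.93) → (83.76,112.70) → (111.61,6.62) → (144.56,82.31), returning to the start.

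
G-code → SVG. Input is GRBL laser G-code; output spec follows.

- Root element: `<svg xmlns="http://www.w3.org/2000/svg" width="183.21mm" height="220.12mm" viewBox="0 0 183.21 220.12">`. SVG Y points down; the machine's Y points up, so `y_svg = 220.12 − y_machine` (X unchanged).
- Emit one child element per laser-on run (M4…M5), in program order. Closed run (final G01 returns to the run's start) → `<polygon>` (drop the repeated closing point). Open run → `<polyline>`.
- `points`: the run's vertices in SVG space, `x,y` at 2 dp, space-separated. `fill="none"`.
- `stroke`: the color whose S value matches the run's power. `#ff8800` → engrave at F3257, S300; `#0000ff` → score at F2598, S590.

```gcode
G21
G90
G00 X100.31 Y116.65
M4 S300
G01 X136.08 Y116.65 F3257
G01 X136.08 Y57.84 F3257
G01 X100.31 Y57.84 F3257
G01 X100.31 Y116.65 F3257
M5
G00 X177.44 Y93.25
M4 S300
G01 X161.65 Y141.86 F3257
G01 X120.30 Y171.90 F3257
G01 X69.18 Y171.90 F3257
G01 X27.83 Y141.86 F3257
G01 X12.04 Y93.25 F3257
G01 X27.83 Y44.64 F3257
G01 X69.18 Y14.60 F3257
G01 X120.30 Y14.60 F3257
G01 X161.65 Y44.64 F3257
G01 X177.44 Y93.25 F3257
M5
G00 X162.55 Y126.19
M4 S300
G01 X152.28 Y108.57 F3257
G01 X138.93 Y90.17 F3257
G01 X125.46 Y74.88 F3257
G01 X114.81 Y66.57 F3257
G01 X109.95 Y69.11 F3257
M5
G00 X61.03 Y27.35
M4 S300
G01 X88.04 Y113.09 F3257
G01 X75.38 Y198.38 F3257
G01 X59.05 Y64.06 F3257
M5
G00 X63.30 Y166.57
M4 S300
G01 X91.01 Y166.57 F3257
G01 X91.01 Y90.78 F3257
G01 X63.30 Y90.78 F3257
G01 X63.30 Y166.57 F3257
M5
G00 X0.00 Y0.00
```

<svg xmlns="http://www.w3.org/2000/svg" width="183.21mm" height="220.12mm" viewBox="0 0 183.21 220.12">
  <polygon points="100.31,103.47 136.08,103.47 136.08,162.28 100.31,162.28" fill="none" stroke="#ff8800"/>
  <polygon points="177.44,126.87 161.65,78.26 120.30,48.22 69.18,48.22 27.83,78.26 12.04,126.87 27.83,175.48 69.18,205.52 120.30,205.52 161.65,175.48" fill="none" stroke="#ff8800"/>
  <polyline points="162.55,93.93 152.28,111.55 138.93,129.95 125.46,145.24 114.81,153.55 109.95,151.01" fill="none" stroke="#ff8800"/>
  <polyline points="61.03,192.77 88.04,107.03 75.38,21.74 59.05,156.06" fill="none" stroke="#ff8800"/>
  <polygon points="63.30,53.55 91.01,53.55 91.01,129.34 63.30,129.34" fill="none" stroke="#ff8800"/>
</svg>

Machine Y-up, SVG Y-down with viewBox height 220.12, so y_svg = 220.12 − y_machine; X carries over. Every run uses S300, so all elements get stroke `#ff8800` (engrave).

Run 1: The run returns to its start, so emit a `<polygon>` with points (Y-flipped): 100.31,103.47 136.08,103.47 136.08,162.28 100.31,162.28.

Run 2: The run returns to its start, so emit a `<polygon>` with points (Y-flipped): 177.44,126.87 161.65,78.26 120.30,48.22 69.18,48.22 27.83,78.26 12.04,126.87 27.83,175.48 69.18,205.52 120.30,205.52 161.65,175.48.

Run 3: The run is open, so emit a `<polyline>` with points (Y-flipped): 162.55,93.93 152.28,111.55 138.93,129.95 125.46,145.24 114.81,153.55 109.95,151.01.

Run 4: The run is open, so emit a `<polyline>` with points (Y-flipped): 61.03,192.77 88.04,107.03 75.38,21.74 59.05,156.06.

Run 5: The run returns to its start, so emit a `<polygon>` with points (Y-flipped): 63.30,53.55 91.01,53.55 91.01,129.34 63.30,129.34.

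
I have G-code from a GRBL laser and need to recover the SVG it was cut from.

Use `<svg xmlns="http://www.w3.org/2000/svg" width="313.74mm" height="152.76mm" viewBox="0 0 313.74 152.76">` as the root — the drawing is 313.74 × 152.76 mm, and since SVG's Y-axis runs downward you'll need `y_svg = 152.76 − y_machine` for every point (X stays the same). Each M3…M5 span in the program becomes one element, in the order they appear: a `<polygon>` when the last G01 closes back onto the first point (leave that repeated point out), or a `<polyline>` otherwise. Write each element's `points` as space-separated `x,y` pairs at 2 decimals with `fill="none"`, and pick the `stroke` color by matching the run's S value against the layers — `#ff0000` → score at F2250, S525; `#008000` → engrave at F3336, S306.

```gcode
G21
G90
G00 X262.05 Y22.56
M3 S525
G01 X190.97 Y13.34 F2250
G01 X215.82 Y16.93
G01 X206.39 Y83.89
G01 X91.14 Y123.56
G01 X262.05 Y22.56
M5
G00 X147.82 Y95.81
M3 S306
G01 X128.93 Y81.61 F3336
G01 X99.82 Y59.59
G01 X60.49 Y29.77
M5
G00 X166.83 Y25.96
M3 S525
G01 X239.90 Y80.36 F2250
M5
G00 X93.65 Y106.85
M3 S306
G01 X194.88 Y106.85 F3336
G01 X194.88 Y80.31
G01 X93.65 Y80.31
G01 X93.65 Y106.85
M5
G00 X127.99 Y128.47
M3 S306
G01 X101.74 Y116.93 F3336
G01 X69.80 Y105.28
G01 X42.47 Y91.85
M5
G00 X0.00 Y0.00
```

<svg xmlns="http://www.w3.org/2000/svg" width="313.74mm" height="152.76mm" viewBox="0 0 313.74 152.76">
  <polygon points="262.05,130.20 190.97,139.42 215.82,135.83 206.39,68.87 91.14,29.20" fill="none" stroke="#ff0000"/>
  <polyline points="147.82,56.95 128.93,71.15 99.82,93.17 60.49,122.99" fill="none" stroke="#008000"/>
  <polyline points="166.83,126.80 239.90,72.40" fill="none" stroke="#ff0000"/>
  <polygon points="93.65,45.91 194.88,45.91 194.88,72.45 93.65,72.45" fill="none" stroke="#008000"/>
  <polyline points="127.99,24.29 101.74,35.83 69.80,47.48 42.47,60.91" fill="none" stroke="#008000"/>
</svg>

Each laser-on run becomes one SVG element. Flip Y back into SVG space with y_svg = 152.76 − y_machine.

Run 1: the run's S525 means `#ff0000` (score). The run returns to its start, so emit a `<polygon>` with points (Y-flipped): 262.05,130.20 190.97,139.42 215.82,135.83 206.39,68.87 91.14,29.20.

Run 2: S306 ⇒ engrave layer `#008000`. The run is open, so emit a `<polyline>` with points (Y-flipped): 147.82,56.95 128.93,71.15 99.82,93.17 60.49,122.99.

Run 3: the run's S525 means `#ff0000` (score). The run is open, so emit a `<polyline>` with points (Y-flipped): 166.83,126.80 239.90,72.40.

Run 4: S306 ⇒ engrave layer `#008000`. The run returns to its start, so emit a `<polygon>` with points (Y-flipped): 93.65,45.91 194.88,45.91 194.88,72.45 93.65,72.45.

Run 5: power S306 maps to stroke `#008000` (engrave). The run is open, so emit a `<polyline>` with points (Y-flipped): 127.99,24.29 101.74,35.83 69.80,47.48 42.47,60.91.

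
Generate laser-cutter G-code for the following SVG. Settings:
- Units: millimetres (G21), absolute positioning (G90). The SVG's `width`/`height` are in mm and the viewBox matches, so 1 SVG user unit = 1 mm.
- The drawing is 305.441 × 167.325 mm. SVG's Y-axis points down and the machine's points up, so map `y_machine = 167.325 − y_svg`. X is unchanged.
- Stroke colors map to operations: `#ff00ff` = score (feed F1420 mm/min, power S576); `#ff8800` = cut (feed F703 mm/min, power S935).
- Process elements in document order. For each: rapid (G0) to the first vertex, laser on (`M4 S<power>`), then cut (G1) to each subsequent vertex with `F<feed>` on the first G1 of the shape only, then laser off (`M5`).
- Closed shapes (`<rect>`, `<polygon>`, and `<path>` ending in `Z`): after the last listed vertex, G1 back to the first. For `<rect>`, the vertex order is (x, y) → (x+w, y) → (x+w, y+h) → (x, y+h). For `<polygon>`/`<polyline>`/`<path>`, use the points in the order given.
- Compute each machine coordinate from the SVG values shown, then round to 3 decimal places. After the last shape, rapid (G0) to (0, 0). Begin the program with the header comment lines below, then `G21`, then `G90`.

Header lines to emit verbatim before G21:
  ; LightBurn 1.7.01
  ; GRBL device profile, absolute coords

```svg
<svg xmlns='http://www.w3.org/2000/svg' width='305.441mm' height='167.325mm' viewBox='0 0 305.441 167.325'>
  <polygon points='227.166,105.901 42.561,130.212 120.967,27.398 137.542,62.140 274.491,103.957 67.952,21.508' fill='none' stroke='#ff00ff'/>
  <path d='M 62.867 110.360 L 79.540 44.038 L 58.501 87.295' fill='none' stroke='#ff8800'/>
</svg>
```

; LightBurn 1.7.01
; GRBL device profile, absolute coords
G21
G90
G0 X227.166 Y61.424
M4 S576
G1 X42.561 Y37.113 F1420
G1 X120.967 Y139.927
G1 X137.542 Y105.185
G1 X274.491 Y63.368
G1 X67.952 Y145.817
G1 X227.166 Y61.424
M5
G0 X62.867 Y56.965
M4 S935
G1 X79.540 Y123.287 F703
G1 X58.501 Y80.030
M5
G0 X0.000 Y0.000

viewBox `0 0 305.441 167.325` with mm width/height → 1 unit = 1 mm. Flip: y_m = 167.325 − y_svg.

**Shape 1** — `<polygon>` closed polygon, stroke `#ff00ff` → score (S576, F1420). Machine vertices: (227.166,61.424) → (42.561,37.113) → (120.967,139.927) → (137.542,105.185) → (274.491,63.368) → (67.952,145.817) → (227.166,61.424). Closed: final G1 returns to the first vertex.

**Shape 2** — `<path>` open polyline, stroke `#ff8800` → cut (S935, F703). Machine vertices: (62.867,56.965) → (79.540,123.287) → (58.501,80.030). Open path.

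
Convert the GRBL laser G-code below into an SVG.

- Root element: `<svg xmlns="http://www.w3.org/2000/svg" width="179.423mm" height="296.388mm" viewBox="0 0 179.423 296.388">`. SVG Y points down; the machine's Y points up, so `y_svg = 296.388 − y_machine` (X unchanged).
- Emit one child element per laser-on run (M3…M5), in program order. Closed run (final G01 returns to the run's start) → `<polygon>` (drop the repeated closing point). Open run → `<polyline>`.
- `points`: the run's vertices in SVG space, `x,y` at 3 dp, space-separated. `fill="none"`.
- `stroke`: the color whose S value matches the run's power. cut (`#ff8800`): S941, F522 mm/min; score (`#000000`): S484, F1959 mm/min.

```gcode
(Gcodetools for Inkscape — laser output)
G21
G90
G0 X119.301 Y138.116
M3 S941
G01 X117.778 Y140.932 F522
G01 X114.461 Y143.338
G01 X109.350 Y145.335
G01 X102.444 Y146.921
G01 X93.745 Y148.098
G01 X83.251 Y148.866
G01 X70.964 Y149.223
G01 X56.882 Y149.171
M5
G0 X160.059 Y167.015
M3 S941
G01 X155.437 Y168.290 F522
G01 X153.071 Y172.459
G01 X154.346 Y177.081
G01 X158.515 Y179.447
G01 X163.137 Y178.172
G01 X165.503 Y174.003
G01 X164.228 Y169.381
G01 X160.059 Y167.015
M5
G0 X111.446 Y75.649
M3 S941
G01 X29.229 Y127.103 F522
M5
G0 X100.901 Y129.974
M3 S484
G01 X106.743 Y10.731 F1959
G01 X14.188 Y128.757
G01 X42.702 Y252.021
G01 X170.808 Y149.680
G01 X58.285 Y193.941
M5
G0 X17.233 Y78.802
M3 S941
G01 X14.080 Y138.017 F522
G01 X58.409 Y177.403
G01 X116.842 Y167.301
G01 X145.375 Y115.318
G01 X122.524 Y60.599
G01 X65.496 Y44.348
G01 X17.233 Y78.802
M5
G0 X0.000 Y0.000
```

<svg xmlns="http://www.w3.org/2000/svg" width="179.423mm" height="296.388mm" viewBox="0 0 179.423 296.388">
  <polyline points="119.301,158.272 117.778,155.456 114.461,153.050 109.350,151.053 102.444,149.467 93.745,148.290 83.251,147.522 70.964,147.165 56.882,147.217" fill="none" stroke="#ff8800"/>
  <polygon points="160.059,129.373 155.437,128.098 153.071,123.929 154.346,119.307 158.515,116.941 163.137,118.216 165.503,122.385 164.228,127.007" fill="none" stroke="#ff8800"/>
  <polyline points="111.446,220.739 29.229,169.285" fill="none" stroke="#ff8800"/>
  <polyline points="100.901,166.414 106.743,285.657 14.188,167.631 42.702,44.367 170.808,146.708 58.285,102.447" fill="none" stroke="#000000"/>
  <polygon points="17.233,217.586 14.080,158.371 58.409,118.985 116.842,129.087 145.375,181.070 122.524,235.789 65.496,252.040" fill="none" stroke="#ff8800"/>
</svg>

Each laser-on run becomes one SVG element. Flip Y back into SVG space with y_svg = 296.388 − y_machine.

Run 1: S941 ⇒ cut layer `#ff8800`. The run is open, so emit a `<polyline>` with points (Y-flipped): 119.301,158.272 117.778,155.456 114.461,153.050 109.350,151.053 102.444,149.467 93.745,148.290 83.251,147.522 70.964,147.165 56.882,147.217.

Run 2: power S941 maps to stroke `#ff8800` (cut). The run returns to its start, so emit a `<polygon>` with points (Y-flipped): 160.059,129.373 155.437,128.098 153.071,123.929 154.346,119.307 158.515,116.941 163.137,118.216 165.503,122.385 164.228,127.007.

Run 3: the run's S941 means `#ff8800` (cut). The run is open, so emit a `<polyline>` with points (Y-flipped): 111.446,220.739 29.229,169.285.

Run 4: S484 ⇒ score layer `#000000`. The run is open, so emit a `<polyline>` with points (Y-flipped): 100.901,166.414 106.743,285.657 14.188,167.631 42.702,44.367 170.808,146.708 58.285,102.447.

Run 5: S941 ⇒ cut layer `#ff8800`. The run returns to its start, so emit a `<polygon>` with points (Y-flipped): 17.233,217.586 14.080,158.371 58.409,118.985 116.842,129.087 145.375,181.070 122.524,235.789 65.496,252.040.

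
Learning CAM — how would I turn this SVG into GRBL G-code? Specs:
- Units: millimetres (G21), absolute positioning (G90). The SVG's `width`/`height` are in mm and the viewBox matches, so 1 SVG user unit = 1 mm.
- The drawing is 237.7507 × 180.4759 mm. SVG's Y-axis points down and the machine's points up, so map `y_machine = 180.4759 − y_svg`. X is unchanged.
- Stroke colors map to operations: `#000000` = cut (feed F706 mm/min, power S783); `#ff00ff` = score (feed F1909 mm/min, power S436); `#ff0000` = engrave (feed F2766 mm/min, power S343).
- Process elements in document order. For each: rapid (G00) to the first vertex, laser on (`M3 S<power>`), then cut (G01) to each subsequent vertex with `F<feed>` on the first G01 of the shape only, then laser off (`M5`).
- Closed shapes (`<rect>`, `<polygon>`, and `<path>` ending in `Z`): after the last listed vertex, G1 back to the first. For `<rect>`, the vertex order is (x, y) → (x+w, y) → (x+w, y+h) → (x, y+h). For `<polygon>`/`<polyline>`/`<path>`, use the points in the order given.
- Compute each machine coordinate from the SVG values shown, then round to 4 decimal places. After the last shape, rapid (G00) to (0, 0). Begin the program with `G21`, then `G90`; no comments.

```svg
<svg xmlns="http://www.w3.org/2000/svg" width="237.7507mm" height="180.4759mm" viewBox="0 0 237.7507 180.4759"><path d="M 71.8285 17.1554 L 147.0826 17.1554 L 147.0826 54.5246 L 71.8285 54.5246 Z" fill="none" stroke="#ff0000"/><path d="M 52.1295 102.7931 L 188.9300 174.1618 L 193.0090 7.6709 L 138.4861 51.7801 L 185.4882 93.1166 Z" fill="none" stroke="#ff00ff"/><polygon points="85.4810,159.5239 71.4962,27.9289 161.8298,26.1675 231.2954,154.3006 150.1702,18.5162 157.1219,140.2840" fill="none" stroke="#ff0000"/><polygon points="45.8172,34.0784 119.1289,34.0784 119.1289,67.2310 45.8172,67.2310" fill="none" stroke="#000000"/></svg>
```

Since the viewBox matches the mm dimensions, user units are millimetres directly. The only transform is the Y-flip y_m = 180.4759 − y_svg.

Shape 1 is a rectangle drawn with `<path>`. Its stroke #ff0000 means engrave at S343, F2766. After flipping Y the toolpath is (71.8285,163.3205) → (147.0826,163.3205) → (147.0826,125.9513) → (71.8285,125.9513) → (71.8285,163.3205), returning to the start.

Shape 2 is a closed polygon drawn with `<path>`. Its stroke #ff00ff means score at S436, F1909. After flipping Y the toolpath is (52.1295,77.6828) → (188.9300,6.3141) → (193.0090,172.8050) → (138.4861,128.6958) → (185.4882,87.3593) → (52.1295,77.6828), returning to the start.

Shape 3 is a closed polygon drawn with `<polygon>`. Its stroke #ff0000 means engrave at S343, F2766. After flipping Y the toolpath is (85.4810,20.9520) → (71.4962,152.5470) → (161.8298,154.3084) → (231.2954,26.1753) → (150.1702,161.9597) → (157.1219,40.1919) → (85.4810,20.9520), returning to the start.

Shape 4 is a rectangle drawn with `<polygon>`. Its stroke #000000 means cut at S783, F706. After flipping Y the toolpath is (45.8172,146.3975) → (119.1289,146.3975) → (119.1289,113.2449) → (45.8172,113.2449) → (45.8172,146.3975), returning to the start.

G21
G90
G00 X71.8285 Y163.3205
M3 S343
G01 X147.0826 Y163.3205 F2766
G01 X147.0826 Y125.9513
G01 X71.8285 Y125.9513
G01 X71.8285 Y163.3205
M5
G00 X52.1295 Y77.6828
M3 S436
G01 X188.9300 Y6.3141 F1909
G01 X193.0090 Y172.8050
G01 X138.4861 Y128.6958
G01 X185.4882 Y87.3593
G01 X52.1295 Y77.6828
M5
G00 X85.4810 Y20.9520
M3 S343
G01 X71.4962 Y152.5470 F2766
G01 X161.8298 Y154.3084
G01 X231.2954 Y26.1753
G01 X150.1702 Y161.9597
G01 X157.1219 Y40.1919
G01 X85.4810 Y20.9520
M5
G00 X45.8172 Y146.3975
M3 S783
G01 X119.1289 Y146.3975 F706
G01 X119.1289 Y113.2449
G01 X45.8172 Y113.2449
G01 X45.8172 Y146.3975
M5
G00 X0.0000 Y0.0000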